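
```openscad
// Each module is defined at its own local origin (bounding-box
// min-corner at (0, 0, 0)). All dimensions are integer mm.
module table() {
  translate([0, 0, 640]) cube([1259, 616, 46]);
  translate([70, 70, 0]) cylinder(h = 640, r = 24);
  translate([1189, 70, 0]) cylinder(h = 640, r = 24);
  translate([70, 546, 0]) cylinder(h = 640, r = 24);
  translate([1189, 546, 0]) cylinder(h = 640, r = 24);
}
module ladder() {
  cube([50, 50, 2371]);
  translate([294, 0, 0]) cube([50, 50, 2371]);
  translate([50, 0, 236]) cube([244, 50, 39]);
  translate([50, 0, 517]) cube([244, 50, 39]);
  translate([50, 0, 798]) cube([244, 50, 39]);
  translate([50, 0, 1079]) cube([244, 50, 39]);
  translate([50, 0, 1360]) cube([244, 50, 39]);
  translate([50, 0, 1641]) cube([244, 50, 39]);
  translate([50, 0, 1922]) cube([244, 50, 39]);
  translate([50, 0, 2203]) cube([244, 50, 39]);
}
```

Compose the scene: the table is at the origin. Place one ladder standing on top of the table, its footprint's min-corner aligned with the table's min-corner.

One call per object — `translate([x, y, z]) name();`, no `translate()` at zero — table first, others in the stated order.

table();
translate([0, 0, 686]) ladder();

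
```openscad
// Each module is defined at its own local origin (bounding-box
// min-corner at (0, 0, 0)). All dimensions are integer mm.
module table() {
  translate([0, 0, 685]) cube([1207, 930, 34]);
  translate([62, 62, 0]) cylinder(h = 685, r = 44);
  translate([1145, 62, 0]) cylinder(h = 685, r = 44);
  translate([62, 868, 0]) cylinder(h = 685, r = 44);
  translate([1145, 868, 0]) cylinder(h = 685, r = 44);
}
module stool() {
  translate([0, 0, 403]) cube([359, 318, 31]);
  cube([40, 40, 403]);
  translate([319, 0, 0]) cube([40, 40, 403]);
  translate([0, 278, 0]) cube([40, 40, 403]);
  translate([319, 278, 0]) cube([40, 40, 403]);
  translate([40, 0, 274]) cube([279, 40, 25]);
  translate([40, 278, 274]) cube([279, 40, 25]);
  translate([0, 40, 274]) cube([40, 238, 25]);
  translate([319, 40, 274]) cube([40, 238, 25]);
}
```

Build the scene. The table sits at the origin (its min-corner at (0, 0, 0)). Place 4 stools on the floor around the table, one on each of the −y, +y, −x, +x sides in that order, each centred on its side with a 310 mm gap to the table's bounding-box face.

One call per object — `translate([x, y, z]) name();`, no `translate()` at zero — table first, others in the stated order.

table();
translate([424, -628, 0]) stool();
translate([424, 1240, 0]) stool();
translate([-669, 306, 0]) stool();
translate([1517, 306, 0]) stool();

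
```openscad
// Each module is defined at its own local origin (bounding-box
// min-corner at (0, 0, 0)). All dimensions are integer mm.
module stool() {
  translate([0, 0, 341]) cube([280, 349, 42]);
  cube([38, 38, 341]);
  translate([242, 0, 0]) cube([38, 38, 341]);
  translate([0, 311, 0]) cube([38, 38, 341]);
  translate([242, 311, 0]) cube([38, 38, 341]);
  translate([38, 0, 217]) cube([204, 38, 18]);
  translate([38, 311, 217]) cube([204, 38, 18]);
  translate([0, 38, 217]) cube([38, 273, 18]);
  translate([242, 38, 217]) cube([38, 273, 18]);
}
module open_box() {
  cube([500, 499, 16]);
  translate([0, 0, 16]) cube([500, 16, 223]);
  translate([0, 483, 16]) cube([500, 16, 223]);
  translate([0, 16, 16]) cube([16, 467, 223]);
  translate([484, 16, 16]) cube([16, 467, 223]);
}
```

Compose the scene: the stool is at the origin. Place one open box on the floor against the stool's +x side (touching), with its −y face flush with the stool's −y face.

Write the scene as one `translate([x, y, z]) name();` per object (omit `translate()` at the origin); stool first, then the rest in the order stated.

stool();
translate([280, 0, 0]) open_box();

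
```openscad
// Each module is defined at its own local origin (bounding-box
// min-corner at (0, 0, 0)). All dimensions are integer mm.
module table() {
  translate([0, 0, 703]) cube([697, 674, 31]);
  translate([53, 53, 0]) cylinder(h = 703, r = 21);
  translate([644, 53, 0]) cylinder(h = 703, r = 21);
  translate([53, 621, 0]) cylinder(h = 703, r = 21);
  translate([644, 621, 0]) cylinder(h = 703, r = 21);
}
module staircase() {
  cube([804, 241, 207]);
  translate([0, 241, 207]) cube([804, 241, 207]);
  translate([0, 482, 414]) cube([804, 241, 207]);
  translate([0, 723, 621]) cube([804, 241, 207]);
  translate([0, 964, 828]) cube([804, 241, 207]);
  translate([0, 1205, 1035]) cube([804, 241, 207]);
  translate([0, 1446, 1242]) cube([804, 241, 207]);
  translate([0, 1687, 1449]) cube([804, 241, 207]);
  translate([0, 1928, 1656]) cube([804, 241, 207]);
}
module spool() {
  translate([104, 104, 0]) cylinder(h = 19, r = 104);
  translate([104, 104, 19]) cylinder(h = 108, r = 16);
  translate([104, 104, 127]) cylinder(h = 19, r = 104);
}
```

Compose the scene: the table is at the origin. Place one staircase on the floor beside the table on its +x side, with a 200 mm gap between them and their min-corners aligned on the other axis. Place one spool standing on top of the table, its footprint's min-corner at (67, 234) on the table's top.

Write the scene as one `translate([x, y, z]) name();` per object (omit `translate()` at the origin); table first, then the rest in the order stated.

table();
translate([897, 0, 0]) staircase();
translate([67, 234, 734]) spool();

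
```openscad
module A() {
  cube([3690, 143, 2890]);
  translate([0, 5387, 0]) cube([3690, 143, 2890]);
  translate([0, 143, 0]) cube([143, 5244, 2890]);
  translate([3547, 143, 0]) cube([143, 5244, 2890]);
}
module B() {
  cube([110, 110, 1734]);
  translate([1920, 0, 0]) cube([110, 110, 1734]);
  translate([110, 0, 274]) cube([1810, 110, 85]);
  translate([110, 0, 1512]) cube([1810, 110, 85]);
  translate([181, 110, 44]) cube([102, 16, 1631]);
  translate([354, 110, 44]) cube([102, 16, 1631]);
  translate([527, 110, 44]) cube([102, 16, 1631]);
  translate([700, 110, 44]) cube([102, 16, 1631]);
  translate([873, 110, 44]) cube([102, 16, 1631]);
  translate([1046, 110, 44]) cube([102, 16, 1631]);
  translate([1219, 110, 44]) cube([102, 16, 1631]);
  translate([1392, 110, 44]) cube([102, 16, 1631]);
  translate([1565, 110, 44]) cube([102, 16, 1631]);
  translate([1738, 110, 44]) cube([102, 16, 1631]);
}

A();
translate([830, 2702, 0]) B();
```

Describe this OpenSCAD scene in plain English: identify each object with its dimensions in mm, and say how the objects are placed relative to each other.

A is a box-shaped house frame (walls only): outside footprint 3690×5530 mm, wall height 2890 mm, wall thickness 143 mm. The two y-facing walls run the full x-width; the two x-facing walls fit between the inner faces of the y-facing walls.

B is a fence section. Two 110×110 mm posts, 1734 mm tall, stand on the floor with a clear span of 1810 mm between their inner faces. Two horizontal rails of 110×85 mm section span the gap between the posts with their undersides at z = 274 mm and z = 1512 mm, flush with the posts' −y face. 10 pickets, each 102 mm wide, 16 mm thick and 1631 mm tall, are fixed to the +y face of the rails with their bottoms at z = 44 mm, evenly spaced across the span with equal gaps (rounded down to the nearest mm) at the −x end and between each pair — any rounding remainder accumulates at the +x end.

The fence section sits inside the house frame, centred.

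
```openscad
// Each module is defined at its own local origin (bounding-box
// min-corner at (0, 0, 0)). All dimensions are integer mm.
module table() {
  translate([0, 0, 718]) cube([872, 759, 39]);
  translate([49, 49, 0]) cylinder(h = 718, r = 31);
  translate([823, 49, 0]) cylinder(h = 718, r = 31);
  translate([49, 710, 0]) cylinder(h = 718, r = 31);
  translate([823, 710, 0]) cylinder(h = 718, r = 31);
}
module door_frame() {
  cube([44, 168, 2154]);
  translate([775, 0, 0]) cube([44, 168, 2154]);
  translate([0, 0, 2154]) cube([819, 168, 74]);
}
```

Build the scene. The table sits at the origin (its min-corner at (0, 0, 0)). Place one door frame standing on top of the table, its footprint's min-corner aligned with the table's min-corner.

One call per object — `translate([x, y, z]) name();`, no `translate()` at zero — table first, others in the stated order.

table();
translate([0, 0, 757]) door_frame();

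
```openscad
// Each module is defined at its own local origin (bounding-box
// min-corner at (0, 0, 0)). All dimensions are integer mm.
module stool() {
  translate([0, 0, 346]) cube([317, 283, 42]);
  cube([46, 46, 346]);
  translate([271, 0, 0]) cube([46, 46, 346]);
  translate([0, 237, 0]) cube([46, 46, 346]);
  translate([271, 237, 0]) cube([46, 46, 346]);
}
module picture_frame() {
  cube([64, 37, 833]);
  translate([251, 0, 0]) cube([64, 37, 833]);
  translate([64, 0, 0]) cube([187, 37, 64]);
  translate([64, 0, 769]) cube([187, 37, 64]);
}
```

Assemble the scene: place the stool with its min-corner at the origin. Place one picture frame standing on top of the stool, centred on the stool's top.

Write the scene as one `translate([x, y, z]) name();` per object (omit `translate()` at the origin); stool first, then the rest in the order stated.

stool();
translate([1, 123, 388]) picture_frame();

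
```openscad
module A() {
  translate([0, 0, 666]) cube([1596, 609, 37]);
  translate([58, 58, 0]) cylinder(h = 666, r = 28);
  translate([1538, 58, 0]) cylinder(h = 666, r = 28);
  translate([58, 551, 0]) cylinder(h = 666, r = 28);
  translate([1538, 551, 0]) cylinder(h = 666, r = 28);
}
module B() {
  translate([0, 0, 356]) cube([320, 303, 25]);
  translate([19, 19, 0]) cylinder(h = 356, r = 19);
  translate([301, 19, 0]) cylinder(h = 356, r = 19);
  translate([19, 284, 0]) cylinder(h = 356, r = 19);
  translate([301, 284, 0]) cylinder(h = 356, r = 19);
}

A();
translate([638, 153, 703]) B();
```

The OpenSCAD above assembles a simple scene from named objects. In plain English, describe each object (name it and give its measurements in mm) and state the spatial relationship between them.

A is a rectangular dining table. The top is 1596×609×37 mm with its upper surface at z = 703 mm. It stands on four round legs of 56 mm diameter, each leg's bounding box inset 30 mm from the nearest pair of top edges, running from the floor to the underside of the top.

B is a four-legged stool. The seat is 320×303 mm, 25 mm thick, top at z = 381 mm. It stands on four round legs, each 38 mm in diameter, from z = 0 to the seat underside, each leg's axis is inset half a diameter from the nearest pair of seat edges (so the leg's bounding box is flush with the corner).

The stool is on top of the table, centred.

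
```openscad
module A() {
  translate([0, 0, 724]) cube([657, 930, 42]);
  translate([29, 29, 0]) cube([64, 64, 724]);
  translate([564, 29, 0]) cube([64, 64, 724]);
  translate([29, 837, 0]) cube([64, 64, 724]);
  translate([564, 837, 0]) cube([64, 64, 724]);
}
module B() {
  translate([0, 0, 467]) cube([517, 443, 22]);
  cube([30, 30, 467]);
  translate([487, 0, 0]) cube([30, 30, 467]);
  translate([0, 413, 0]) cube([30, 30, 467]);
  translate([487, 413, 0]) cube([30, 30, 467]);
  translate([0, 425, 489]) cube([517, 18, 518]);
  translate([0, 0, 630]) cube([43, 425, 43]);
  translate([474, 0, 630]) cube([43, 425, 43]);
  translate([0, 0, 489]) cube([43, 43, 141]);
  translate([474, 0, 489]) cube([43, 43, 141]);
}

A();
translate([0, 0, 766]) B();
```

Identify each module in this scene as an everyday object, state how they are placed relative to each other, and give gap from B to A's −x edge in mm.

The chair's min-x is at 0; the table's min-x is 0; gap = 0 mm.

A is a table. B is a chair. The chair is on top of the table. The gap from the chair to the table's −x edge is 0 mm.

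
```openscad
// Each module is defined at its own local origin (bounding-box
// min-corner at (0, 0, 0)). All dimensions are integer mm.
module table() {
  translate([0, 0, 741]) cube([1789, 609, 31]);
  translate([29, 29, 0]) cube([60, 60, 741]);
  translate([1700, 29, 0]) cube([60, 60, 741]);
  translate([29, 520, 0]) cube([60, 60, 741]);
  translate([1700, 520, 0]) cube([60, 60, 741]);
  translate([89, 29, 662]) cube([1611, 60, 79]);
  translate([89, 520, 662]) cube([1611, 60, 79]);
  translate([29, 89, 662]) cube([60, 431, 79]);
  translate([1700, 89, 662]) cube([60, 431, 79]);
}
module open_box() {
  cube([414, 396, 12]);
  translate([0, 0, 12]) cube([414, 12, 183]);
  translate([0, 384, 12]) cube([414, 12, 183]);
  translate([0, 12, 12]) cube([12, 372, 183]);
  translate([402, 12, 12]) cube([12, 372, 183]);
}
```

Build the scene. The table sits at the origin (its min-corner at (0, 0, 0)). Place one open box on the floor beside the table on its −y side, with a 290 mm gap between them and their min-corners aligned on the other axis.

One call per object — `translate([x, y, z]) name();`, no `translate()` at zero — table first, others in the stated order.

table();
translate([0, -686, 0]) open_box();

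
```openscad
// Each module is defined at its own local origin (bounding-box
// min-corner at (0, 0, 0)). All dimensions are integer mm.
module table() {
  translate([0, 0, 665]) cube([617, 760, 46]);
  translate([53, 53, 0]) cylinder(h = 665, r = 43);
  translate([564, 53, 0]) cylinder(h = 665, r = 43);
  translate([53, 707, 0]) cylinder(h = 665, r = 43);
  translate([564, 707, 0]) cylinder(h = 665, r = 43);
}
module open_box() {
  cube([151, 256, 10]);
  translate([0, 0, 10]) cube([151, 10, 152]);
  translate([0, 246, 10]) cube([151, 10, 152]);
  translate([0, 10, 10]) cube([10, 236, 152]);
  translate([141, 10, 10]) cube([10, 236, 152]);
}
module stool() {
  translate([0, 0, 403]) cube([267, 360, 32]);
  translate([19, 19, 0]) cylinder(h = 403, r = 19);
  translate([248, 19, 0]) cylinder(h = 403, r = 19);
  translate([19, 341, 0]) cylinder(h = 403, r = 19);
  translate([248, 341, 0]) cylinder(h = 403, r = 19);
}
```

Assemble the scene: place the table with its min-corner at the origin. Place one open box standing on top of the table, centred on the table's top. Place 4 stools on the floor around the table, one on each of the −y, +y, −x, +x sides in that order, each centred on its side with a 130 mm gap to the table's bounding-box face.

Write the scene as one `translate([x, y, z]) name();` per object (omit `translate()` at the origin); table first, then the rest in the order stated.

table();
translate([233, 252, 711]) open_box();
translate([175, -490, 0]) stool();
translate([175, 890, 0]) stool();
translate([-397, 200, 0]) stool();
translate([747, 200, 0]) stool();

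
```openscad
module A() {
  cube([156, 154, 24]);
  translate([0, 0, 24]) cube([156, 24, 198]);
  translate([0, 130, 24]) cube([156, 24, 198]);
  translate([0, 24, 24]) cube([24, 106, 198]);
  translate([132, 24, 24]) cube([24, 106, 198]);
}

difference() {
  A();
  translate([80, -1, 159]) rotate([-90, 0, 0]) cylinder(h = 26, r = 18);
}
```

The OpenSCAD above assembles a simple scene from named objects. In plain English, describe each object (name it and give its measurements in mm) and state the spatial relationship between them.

A is an open-topped rectangular box: outside dimensions 156×154×222 mm, with a uniform wall and base thickness of 24 mm. The base is a full 156×154 slab on the floor; four walls sit on top of the base. The front and back walls (the −y and +y sides) span the full width; the two side walls fit between them.

The open box has a circular hole of radius 18 mm through its front wall, centred at (x = 80, z = 159).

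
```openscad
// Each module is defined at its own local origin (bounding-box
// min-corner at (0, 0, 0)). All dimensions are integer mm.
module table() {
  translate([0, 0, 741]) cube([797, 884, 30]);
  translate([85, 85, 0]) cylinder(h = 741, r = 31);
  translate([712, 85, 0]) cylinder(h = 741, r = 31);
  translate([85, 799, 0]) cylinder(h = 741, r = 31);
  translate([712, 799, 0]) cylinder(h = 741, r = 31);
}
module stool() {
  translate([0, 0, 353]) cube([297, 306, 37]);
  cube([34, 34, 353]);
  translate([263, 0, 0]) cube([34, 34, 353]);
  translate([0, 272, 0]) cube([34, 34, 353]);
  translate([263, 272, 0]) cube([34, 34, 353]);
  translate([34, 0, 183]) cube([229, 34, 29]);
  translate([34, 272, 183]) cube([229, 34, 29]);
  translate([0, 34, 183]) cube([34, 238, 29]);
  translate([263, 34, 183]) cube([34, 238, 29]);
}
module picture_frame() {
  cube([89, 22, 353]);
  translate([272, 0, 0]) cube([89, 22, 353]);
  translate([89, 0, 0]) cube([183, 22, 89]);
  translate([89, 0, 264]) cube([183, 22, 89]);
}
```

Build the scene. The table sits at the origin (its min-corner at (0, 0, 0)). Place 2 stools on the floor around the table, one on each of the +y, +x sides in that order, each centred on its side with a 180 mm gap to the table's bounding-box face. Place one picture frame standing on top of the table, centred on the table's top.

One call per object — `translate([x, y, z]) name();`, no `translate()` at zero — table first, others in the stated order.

table();
translate([250, 1064, 0]) stool();
translate([977, 289, 0]) stool();
translate([218, 431, 771]) picture_frame();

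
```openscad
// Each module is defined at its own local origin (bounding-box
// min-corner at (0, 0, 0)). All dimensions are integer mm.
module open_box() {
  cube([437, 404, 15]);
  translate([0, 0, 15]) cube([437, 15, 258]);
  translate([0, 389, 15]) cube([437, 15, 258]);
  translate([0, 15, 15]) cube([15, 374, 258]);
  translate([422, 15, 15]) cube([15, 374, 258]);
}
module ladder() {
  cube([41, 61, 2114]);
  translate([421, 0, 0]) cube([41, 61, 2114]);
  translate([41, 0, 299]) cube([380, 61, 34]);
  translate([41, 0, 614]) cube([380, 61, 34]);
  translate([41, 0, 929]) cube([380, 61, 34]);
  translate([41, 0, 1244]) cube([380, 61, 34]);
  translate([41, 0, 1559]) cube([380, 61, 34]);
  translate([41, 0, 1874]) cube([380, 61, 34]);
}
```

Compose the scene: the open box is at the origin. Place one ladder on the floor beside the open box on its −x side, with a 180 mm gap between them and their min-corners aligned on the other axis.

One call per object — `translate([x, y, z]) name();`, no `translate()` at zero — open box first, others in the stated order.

open_box();
translate([-642, 0, 0]) ladder();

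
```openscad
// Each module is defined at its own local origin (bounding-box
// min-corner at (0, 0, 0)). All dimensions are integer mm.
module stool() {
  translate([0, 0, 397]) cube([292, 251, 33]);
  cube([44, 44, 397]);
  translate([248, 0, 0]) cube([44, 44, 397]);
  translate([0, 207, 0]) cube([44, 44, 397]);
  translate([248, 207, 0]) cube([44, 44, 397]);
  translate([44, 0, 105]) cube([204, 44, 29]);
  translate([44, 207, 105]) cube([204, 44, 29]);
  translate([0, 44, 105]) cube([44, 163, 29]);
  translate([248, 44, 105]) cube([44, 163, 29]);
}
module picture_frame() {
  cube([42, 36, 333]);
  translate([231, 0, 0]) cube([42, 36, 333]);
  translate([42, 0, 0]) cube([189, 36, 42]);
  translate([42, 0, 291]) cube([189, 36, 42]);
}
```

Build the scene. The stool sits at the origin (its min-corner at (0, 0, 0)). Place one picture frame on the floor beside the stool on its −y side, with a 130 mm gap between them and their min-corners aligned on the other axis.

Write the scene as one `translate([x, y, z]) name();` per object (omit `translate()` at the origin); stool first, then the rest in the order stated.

stool();
translate([0, -166, 0]) picture_frame();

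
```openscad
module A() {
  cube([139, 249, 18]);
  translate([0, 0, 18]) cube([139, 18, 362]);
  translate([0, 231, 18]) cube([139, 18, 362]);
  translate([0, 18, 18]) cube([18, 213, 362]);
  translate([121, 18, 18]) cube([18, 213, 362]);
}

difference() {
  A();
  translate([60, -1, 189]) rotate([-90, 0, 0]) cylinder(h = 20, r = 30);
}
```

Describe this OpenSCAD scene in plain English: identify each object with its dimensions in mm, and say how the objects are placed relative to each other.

A is an open storage box with external size 139×249×380 mm and wall thickness 18 mm (the base is also 18 mm thick). The base covers the whole footprint; the four walls stand on the base, with the y-facing walls full-width and the x-facing walls fitting between their inner faces.

The open box has a circular hole of radius 30 mm through its front wall, centred at (x = 60, z = 189).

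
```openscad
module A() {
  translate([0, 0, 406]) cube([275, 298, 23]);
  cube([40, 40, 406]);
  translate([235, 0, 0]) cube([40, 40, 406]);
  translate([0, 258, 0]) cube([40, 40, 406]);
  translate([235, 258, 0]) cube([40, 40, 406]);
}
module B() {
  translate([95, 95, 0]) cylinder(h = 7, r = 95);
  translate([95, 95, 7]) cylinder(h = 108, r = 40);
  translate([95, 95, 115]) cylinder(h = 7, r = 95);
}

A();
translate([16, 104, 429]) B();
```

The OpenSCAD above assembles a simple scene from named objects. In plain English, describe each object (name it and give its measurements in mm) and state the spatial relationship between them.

A is a four-legged stool. The seat is 275×298 mm, 23 mm thick, top at z = 429 mm. It stands on four square legs, each 40×40 mm in cross-section, from z = 0 to the seat underside, each flush with a corner of the seat.

B is a spool: two coaxial disc flanges of radius 95 mm and thickness 7 mm, joined by a core cylinder of radius 40 mm and height 108 mm. The lower flange rests on z = 0 and the three cylinders share a vertical axis.

The spool is on top of the stool.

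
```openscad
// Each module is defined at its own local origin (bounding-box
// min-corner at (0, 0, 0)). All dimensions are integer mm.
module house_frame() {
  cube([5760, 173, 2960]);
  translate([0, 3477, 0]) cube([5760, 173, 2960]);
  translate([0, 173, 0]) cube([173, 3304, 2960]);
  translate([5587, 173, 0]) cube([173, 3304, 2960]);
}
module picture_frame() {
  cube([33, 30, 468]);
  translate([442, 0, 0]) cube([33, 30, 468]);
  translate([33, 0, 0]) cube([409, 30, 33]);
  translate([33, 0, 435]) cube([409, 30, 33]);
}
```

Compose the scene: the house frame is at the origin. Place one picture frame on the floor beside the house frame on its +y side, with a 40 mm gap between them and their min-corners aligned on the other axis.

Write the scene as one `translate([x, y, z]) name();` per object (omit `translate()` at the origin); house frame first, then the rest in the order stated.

house_frame();
translate([0, 3690, 0]) picture_frame();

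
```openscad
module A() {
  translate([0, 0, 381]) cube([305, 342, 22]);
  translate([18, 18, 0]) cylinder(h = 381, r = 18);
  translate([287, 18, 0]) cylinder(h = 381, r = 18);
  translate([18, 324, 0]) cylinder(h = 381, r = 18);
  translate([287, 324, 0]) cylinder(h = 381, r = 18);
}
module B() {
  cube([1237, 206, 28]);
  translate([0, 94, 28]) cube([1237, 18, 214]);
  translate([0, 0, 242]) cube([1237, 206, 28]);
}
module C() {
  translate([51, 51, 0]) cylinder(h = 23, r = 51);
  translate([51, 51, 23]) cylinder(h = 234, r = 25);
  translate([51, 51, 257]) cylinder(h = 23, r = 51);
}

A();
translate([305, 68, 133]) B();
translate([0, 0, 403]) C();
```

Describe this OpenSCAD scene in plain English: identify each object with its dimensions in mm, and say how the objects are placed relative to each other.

A is a simple wooden stool: a rectangular seat 305 mm (x) by 342 mm (y), 22 mm thick, top face at z = 403 mm, on four round legs, each 36 mm in diameter. The legs rest on z = 0, each leg's axis is inset half a diameter from the nearest pair of seat edges (so the leg's bounding box is flush with the corner).

B is an I-beam lying along x, 1237 mm long. Overall section height 270 mm. Two flanges 206 mm wide (y) and 28 mm thick, one on the floor and one at the top; a web 18 mm thick runs between them, centred on the flange width.

C is a spool: two coaxial disc flanges of radius 51 mm and thickness 23 mm, joined by a core cylinder of radius 25 mm and height 234 mm. The lower flange rests on z = 0 and the three cylinders share a vertical axis.

The I-beam is beside the stool with their tops flush at z = 403. The spool is on top of the stool.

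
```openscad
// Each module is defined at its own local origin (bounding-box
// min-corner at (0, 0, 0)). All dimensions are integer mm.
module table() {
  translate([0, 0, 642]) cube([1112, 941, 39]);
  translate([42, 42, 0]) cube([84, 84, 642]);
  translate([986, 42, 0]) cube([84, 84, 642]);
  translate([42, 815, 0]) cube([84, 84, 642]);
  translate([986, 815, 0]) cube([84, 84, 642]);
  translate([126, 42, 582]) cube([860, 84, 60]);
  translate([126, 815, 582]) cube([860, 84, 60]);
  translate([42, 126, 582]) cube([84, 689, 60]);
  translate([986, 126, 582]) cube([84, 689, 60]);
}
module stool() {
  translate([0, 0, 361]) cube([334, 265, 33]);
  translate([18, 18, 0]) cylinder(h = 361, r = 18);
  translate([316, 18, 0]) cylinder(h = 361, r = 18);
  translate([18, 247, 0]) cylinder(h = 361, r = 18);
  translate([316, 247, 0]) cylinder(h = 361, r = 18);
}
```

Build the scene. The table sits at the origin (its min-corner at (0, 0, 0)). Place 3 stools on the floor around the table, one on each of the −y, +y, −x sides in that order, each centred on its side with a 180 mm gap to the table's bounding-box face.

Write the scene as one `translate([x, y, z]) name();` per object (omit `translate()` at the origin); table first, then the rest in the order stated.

table();
translate([389, -445, 0]) stool();
translate([389, 1121, 0]) stool();
translate([-514, 338, 0]) stool();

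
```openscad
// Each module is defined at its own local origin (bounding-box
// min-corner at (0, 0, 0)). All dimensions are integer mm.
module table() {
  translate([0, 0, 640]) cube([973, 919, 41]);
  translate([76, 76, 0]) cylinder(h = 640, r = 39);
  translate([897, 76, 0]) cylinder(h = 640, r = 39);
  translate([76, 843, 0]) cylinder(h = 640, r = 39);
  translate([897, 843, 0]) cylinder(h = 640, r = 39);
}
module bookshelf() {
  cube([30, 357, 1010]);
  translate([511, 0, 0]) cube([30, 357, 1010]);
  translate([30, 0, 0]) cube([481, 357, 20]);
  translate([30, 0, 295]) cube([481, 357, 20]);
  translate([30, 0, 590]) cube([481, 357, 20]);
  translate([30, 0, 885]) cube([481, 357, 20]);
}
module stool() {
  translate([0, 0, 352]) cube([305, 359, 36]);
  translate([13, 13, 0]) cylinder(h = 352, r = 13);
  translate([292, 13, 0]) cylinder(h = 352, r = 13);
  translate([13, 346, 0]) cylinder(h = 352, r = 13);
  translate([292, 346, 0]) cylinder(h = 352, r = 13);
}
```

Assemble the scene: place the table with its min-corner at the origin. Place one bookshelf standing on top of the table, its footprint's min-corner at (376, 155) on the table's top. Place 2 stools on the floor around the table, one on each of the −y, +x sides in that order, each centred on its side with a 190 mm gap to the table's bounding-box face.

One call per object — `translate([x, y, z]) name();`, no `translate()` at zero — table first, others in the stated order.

table();
translate([376, 155, 681]) bookshelf();
translate([334, -549, 0]) stool();
translate([1163, 280, 0]) stool();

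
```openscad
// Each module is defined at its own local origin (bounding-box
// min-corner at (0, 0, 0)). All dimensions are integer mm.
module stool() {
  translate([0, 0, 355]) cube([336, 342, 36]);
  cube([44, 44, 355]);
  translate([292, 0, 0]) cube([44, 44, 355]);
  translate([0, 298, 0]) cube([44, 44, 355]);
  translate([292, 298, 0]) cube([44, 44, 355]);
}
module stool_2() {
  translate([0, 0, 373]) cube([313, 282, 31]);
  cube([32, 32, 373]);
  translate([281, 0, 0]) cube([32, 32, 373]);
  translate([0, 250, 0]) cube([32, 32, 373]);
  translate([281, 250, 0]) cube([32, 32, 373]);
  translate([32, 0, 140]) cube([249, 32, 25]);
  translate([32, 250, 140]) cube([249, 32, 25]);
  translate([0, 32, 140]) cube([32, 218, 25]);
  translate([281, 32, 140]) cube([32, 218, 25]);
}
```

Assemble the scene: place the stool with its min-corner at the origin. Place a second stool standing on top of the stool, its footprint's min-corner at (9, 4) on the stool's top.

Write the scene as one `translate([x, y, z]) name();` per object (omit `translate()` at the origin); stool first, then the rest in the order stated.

stool();
translate([9, 4, 391]) stool_2();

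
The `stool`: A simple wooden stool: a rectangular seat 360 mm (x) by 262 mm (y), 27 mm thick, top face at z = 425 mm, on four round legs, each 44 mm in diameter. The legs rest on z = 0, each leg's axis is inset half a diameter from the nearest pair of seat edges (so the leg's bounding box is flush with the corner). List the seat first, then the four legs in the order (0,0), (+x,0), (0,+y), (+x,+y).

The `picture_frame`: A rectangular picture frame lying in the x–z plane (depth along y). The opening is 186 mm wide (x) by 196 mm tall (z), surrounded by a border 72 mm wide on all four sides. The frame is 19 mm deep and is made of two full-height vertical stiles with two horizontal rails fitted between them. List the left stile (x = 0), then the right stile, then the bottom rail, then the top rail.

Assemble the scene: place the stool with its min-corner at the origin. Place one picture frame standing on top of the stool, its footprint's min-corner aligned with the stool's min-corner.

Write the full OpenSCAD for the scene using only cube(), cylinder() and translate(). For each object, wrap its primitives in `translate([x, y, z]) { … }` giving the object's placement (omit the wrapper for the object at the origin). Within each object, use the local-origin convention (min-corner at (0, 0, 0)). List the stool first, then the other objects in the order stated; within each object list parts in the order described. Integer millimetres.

translate([0, 0, 398]) cube([360, 262, 27]);
translate([22, 22, 0]) cylinder(h = 398, r = 22);
translate([338, 22, 0]) cylinder(h = 398, r = 22);
translate([22, 240, 0]) cylinder(h = 398, r = 22);
translate([338, 240, 0]) cylinder(h = 398, r = 22);
translate([0, 0, 425]) {
  cube([72, 19, 340]);
  translate([258, 0, 0]) cube([72, 19, 340]);
  translate([72, 0, 0]) cube([186, 19, 72]);
  translate([72, 0, 268]) cube([186, 19, 72]);
}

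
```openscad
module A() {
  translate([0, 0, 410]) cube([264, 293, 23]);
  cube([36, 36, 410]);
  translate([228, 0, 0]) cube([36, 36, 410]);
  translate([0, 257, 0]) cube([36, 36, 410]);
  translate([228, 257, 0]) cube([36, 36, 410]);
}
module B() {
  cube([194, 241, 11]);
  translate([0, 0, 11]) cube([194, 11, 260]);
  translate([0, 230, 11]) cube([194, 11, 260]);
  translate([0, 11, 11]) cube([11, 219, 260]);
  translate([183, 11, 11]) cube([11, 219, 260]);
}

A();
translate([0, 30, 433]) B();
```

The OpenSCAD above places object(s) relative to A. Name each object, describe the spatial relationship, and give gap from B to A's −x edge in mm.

The open box's min-x is at 0; the stool's min-x is 0; gap = 0 mm.

A is a stool. B is an open box. The open box is on top of the stool. The gap from the open box to the stool's −x edge is 0 mm.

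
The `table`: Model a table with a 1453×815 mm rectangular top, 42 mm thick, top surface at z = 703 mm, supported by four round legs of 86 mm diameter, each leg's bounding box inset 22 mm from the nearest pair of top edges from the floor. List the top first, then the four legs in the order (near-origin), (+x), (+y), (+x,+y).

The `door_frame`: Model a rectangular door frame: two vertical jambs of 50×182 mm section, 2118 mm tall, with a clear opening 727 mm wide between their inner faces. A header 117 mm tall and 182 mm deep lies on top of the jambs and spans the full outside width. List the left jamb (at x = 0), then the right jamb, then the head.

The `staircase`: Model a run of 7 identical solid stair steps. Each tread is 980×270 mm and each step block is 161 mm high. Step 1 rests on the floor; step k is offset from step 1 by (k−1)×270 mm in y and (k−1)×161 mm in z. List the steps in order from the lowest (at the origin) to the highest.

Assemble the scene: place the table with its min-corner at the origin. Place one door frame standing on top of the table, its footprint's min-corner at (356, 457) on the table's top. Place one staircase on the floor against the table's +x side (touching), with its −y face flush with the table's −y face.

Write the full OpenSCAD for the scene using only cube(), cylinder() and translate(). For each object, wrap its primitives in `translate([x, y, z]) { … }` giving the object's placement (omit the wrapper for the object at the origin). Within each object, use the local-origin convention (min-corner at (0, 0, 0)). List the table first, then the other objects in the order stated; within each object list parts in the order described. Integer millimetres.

translate([0, 0, 661]) cube([1453, 815, 42]);
translate([65, 65, 0]) cylinder(h = 661, r = 43);
translate([1388, 65, 0]) cylinder(h = 661, r = 43);
translate([65, 750, 0]) cylinder(h = 661, r = 43);
translate([1388, 750, 0]) cylinder(h = 661, r = 43);
translate([356, 457, 703]) {
  cube([50, 182, 2118]);
  translate([777, 0, 0]) cube([50, 182, 2118]);
  translate([0, 0, 2118]) cube([827, 182, 117]);
}
translate([1453, 0, 0]) {
  cube([980, 270, 161]);
  translate([0, 270, 161]) cube([980, 270, 161]);
  translate([0, 540, 322]) cube([980, 270, 161]);
  translate([0, 810, 483]) cube([980, 270, 161]);
  translate([0, 1080, 644]) cube([980, 270, 161]);
  translate([0, 1350, 805]) cube([980, 270, 161]);
  translate([0, 1620, 966]) cube([980, 270, 161]);
}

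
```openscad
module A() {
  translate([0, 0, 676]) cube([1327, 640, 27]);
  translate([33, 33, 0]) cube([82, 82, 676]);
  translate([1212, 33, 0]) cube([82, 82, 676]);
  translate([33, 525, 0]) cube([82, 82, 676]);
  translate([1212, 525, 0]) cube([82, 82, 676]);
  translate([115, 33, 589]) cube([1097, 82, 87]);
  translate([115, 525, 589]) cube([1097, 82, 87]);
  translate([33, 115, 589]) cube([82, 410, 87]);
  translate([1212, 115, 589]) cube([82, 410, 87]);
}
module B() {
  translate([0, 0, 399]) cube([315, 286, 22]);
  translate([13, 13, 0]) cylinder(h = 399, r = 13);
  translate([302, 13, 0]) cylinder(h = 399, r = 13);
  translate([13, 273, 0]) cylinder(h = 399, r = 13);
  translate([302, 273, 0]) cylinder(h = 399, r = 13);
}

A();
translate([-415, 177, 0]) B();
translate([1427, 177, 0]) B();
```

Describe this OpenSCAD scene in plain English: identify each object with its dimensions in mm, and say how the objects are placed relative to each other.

A is a table: top 1327 mm (x) × 640 mm (y), 27 mm thick, upper face at z = 703 mm, on four 82×82 mm square legs, each inset 33 mm from the nearest pair of top edges, running from z = 0 to the bottom of the top. Four apron rails, 82 mm thick and 87 mm tall, run between adjacent legs with their top edges flush with the underside of the top and their outer faces flush with the legs' outer faces.

B is a four-legged stool. The seat is a 315×286×22 mm slab whose top surface is at z = 421 mm; four round legs, each 26 mm in diameter, run from the floor (z = 0) to the underside of the seat, each leg's axis is inset half a diameter from the nearest pair of seat edges (so the leg's bounding box is flush with the corner).

Two stools sit around the table at the −x, +x sides.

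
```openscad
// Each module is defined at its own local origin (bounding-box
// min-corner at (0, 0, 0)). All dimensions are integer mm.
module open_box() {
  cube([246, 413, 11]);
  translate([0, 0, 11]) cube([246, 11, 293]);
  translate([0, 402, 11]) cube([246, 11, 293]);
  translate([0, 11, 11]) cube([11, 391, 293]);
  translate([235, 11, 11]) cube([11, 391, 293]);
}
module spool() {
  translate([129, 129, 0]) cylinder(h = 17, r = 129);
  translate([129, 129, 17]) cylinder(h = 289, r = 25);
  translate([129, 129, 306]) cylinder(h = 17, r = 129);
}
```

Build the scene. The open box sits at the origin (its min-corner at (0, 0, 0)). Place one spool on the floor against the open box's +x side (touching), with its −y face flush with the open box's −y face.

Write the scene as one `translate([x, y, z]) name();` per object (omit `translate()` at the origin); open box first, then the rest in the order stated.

open_box();
translate([246, 0, 0]) spool();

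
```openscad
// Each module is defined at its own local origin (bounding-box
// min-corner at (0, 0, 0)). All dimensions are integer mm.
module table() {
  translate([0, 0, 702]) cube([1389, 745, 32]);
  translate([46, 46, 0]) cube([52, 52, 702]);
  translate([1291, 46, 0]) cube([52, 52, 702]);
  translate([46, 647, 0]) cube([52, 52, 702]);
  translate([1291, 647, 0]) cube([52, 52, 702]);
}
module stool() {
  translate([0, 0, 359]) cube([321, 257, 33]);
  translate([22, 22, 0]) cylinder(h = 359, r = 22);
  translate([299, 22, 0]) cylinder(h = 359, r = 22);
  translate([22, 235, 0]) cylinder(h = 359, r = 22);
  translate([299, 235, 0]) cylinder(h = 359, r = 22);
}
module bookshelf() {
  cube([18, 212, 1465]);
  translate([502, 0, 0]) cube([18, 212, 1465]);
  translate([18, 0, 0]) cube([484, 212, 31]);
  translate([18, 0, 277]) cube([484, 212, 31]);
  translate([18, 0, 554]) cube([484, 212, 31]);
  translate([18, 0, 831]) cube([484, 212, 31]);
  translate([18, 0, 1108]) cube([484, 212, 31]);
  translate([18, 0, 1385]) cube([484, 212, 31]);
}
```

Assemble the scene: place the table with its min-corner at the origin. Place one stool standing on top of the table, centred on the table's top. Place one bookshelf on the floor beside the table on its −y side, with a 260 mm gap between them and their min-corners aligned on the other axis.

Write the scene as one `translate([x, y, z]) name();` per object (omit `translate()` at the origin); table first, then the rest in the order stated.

table();
translate([534, 244, 734]) stool();
translate([0, -472, 0]) bookshelf();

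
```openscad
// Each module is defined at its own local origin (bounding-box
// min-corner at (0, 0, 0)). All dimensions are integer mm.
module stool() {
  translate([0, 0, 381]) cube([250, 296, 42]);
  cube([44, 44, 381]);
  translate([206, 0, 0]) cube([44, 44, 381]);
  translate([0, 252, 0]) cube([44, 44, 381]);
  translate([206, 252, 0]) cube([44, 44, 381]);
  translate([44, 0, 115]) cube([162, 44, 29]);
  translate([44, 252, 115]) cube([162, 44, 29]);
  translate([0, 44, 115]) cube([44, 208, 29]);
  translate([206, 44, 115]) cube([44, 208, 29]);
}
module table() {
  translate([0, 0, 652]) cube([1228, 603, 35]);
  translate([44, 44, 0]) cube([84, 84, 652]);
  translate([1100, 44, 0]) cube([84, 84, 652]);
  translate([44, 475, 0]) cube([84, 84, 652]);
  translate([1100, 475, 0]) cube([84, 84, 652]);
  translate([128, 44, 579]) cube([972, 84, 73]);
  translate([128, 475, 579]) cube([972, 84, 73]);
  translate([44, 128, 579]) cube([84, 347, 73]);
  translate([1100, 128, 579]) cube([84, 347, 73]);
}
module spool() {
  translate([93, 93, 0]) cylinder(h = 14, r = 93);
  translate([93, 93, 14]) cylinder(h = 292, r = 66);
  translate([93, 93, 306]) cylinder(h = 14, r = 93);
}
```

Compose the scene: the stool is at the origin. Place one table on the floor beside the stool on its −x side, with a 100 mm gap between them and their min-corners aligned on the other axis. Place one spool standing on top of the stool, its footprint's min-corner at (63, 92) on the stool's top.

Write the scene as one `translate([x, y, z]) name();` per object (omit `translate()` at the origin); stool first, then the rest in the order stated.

stool();
translate([-1328, 0, 0]) table();
translate([63, 92, 423]) spool();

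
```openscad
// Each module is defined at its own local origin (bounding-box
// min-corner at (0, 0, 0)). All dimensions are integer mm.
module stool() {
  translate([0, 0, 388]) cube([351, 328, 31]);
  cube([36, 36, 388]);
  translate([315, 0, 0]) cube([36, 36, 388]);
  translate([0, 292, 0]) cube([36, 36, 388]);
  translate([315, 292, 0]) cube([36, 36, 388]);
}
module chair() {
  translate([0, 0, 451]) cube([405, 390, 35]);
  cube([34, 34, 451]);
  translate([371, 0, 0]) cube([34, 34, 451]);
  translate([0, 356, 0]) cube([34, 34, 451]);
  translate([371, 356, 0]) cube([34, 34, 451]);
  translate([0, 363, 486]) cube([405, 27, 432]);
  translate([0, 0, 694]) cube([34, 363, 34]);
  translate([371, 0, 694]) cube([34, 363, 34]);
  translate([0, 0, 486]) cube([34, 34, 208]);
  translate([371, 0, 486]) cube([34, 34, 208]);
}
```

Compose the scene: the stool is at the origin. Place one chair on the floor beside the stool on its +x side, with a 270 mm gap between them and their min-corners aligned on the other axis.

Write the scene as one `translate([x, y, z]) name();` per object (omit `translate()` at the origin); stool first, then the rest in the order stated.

stool();
translate([621, 0, 0]) chair();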